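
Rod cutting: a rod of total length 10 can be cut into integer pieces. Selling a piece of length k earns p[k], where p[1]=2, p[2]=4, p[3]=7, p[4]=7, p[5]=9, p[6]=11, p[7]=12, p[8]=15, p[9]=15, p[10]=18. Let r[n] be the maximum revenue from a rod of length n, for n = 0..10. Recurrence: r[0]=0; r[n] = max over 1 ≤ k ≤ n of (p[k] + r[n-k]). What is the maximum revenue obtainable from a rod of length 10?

23

   n    0    1    2    3    4    5    6    7    8    9   10
r[n]    0    2    4    7    9   11   14   16   18   21   23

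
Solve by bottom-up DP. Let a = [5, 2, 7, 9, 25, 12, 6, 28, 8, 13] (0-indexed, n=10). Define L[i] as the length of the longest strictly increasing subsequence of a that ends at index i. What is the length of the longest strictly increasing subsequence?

   i    0    1    2    3    4    5    6    7    8    9
a[i]    5    2    7    9   25   12    6   28    8   13
L[i]    1    1    2    3    4    4    2    5    3    5

5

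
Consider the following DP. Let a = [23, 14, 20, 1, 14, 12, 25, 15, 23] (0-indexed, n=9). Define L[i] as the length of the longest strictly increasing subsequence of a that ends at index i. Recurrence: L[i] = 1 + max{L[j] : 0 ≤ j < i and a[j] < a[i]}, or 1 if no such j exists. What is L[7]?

3

   i    0    1    2    3    4    5    6    7    8
a[i]   23   14   20    1   14   12   25   15   23
L[i]    1    1    2    1    2    2    3    3    4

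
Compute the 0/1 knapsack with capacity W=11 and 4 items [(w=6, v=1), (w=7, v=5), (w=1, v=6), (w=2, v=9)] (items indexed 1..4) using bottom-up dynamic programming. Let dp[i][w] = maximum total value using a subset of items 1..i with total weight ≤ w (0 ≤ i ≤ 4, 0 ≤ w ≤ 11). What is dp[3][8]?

11

i\w   0   1   2   3   4   5   6   7   8   9  10  11
  0   0   0   0   0   0   0   0   0   0   0   0   0
  1   0   0   0   0   0   0   1   1   1   1   1   1
  2   0   0   0   0   0   0   1   5   5   5   5   5
  3   0   6   6   6   6   6   6   7  11  11  11  11
  4   0   6   9  15  15  15  15  15  15  16  20  20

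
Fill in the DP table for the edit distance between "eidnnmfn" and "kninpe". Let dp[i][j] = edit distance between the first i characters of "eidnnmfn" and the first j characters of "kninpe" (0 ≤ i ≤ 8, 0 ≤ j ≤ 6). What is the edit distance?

7

   ''  k  n  i  n  p  e
''  0  1  2  3  4  5  6
 e  1  1  2  3  4  5  5
 i  2  2  2  2  3  4  5
 d  3  3  3  3  3  4  5
 n  4  4  3  4  3  4  5
 n  5  5  4  4  4  4  5
 m  6  6  5  5  5  5  5
 f  7  7  6  6  6  6  6
 n  8  8  7  7  6  7  7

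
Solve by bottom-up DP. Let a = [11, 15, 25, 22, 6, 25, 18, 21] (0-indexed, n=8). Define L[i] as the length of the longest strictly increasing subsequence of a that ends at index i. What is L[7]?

4

   i    0    1    2    3    4    5    6    7
a[i]   11   15   25   22    6   25   18   21
L[i]    1    2    3    3    1    4    3    4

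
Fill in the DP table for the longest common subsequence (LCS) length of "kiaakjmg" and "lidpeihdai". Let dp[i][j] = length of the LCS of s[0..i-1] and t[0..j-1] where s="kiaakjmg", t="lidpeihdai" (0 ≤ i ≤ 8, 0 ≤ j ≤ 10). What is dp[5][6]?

1

   ''  l  i  d  p  e  i  h  d  a  i
''  0  0  0  0  0  0  0  0  0  0  0
 k  0  0  0  0  0  0  0  0  0  0  0
 i  0  0  1  1  1  1  1  1  1  1  1
 a  0  0  1  1  1  1  1  1  1  2  2
 a  0  0  1  1  1  1  1  1  1  2  2
 k  0  0  1  1  1  1  1  1  1  2  2
 j  0  0  1  1  1  1  1  1  1  2  2
 m  0  0  1  1  1  1  1  1  1  2  2
 g  0  0  1  1  1  1  1  1  1  2  2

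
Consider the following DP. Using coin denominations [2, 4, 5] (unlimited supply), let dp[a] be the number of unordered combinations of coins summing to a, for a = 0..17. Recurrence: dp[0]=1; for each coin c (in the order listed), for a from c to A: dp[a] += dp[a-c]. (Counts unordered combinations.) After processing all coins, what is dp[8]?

after  coin     0     1     2     3     4     5     6     7     8     9    10    11    12    13    14    15    16    17
          2     1     0     1     0     1     0     1     0     1     0     1     0     1     0     1     0     1     0
          4     1     0     1     0     2     0     2     0     3     0     3     0     4     0     4     0     5     0
          5     1     0     1     0     2     1     2     1     3     2     4     2     5     3     6     4     7     5

3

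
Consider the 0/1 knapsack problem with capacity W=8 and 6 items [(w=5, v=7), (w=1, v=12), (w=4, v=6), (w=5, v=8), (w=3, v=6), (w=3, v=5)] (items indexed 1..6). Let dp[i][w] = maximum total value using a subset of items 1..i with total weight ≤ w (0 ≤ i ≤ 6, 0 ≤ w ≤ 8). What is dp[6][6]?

i\w   0   1   2   3   4   5   6   7   8
  0   0   0   0   0   0   0   0   0   0
  1   0   0   0   0   0   7   7   7   7
  2   0  12  12  12  12  12  19  19  19
  3   0  12  12  12  12  18  19  19  19
  4   0  12  12  12  12  18  20  20  20
  5   0  12  12  12  18  18  20  20  24
  6   0  12  12  12  18  18  20  23  24

20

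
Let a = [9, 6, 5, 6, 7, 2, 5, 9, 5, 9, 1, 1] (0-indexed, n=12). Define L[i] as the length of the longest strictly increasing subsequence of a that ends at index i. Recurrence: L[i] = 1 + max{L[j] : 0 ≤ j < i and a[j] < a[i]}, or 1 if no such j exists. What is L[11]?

1

   i    0    1    2    3    4    5    6    7    8    9   10   11
a[i]    9    6    5    6    7    2    5    9    5    9    1    1
L[i]    1    1    1    2    3    1    2    4    2    4    1    1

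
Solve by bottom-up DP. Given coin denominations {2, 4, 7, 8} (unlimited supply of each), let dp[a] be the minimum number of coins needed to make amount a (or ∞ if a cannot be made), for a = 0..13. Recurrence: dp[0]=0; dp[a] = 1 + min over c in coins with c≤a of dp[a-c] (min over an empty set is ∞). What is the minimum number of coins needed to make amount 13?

3

 a  0  1  2  3  4  5  6  7  8  9 10 11 12 13
dp  0  -  1  -  1  -  2  1  1  2  2  2  2  3
(- denotes ∞ / unreachable)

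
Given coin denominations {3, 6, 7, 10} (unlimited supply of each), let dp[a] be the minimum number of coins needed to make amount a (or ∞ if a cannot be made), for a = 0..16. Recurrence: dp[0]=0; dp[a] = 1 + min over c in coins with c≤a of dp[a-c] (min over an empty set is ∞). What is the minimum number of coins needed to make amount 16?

 a  0  1  2  3  4  5  6  7  8  9 10 11 12 13 14 15 16
dp  0  -  -  1  -  -  1  1  -  2  1  -  2  2  2  3  2
(- denotes ∞ / unreachable)

2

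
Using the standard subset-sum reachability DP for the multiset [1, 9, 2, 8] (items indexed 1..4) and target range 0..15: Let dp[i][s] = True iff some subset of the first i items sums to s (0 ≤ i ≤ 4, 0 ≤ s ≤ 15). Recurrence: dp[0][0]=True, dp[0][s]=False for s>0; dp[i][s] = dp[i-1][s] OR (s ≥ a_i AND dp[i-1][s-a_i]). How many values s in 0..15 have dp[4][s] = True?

9

i\s   0   1   2   3   4   5   6   7   8   9  10  11  12  13  14  15
  0   T   F   F   F   F   F   F   F   F   F   F   F   F   F   F   F
  1   T   T   F   F   F   F   F   F   F   F   F   F   F   F   F   F
  2   T   T   F   F   F   F   F   F   F   T   T   F   F   F   F   F
  3   T   T   T   T   F   F   F   F   F   T   T   T   T   F   F   F
  4   T   T   T   T   F   F   F   F   T   T   T   T   T   F   F   F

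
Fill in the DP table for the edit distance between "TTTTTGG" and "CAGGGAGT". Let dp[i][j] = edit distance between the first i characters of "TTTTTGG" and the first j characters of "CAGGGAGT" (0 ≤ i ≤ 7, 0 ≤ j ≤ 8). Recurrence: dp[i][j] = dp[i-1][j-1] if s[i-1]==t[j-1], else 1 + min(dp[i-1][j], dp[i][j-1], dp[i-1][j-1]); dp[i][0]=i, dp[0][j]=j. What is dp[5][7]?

   ''  C  A  G  G  G  A  G  T
''  0  1  2  3  4  5  6  7  8
 T  1  1  2  3  4  5  6  7  7
 T  2  2  2  3  4  5  6  7  7
 T  3  3  3  3  4  5  6  7  7
 T  4  4  4  4  4  5  6  7  7
 T  5  5  5  5  5  5  6  7  7
 G  6  6  6  5  5  5  6  6  7
 G  7  7  7  6  5  5  6  6  7

7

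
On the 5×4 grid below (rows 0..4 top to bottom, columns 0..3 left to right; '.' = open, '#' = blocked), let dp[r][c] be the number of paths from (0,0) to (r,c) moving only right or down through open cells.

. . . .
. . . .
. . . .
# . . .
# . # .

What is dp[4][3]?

r\c   0   1   2   3
  0   1   1   1   1
  1   1   2   3   4
  2   1   3   6  10
  3   0   3   9  19
  4   0   3   0  19

19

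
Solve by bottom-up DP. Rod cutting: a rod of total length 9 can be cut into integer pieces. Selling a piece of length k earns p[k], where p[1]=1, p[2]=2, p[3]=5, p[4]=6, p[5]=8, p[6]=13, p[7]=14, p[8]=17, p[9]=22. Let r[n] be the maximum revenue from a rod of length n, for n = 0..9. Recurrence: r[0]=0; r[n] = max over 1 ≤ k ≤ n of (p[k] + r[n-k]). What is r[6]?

13

   n    0    1    2    3    4    5    6    7    8    9
r[n]    0    1    2    5    6    8   13   14   17   22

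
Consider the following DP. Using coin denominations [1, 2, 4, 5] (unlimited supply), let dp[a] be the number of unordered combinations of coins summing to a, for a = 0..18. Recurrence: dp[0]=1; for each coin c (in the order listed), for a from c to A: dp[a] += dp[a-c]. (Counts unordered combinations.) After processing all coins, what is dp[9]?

13

after  coin     0     1     2     3     4     5     6     7     8     9    10    11    12    13    14    15    16    17    18
          1     1     1     1     1     1     1     1     1     1     1     1     1     1     1     1     1     1     1     1
          2     1     1     2     2     3     3     4     4     5     5     6     6     7     7     8     8     9     9    10
          4     1     1     2     2     4     4     6     6     9     9    12    12    16    16    20    20    25    25    30
          5     1     1     2     2     4     5     7     8    11    13    17    19    24    27    33    37    44    49    57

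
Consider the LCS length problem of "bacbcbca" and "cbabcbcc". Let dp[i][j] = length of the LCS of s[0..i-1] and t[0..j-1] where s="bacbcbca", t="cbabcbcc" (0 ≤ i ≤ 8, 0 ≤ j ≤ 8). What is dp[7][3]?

2

   ''  c  b  a  b  c  b  c  c
''  0  0  0  0  0  0  0  0  0
 b  0  0  1  1  1  1  1  1  1
 a  0  0  1  2  2  2  2  2  2
 c  0  1  1  2  2  3  3  3  3
 b  0  1  2  2  3  3  4  4  4
 c  0  1  2  2  3  4  4  5  5
 b  0  1  2  2  3  4  5  5  5
 c  0  1  2  2  3  4  5  6  6
 a  0  1  2  3  3  4  5  6  6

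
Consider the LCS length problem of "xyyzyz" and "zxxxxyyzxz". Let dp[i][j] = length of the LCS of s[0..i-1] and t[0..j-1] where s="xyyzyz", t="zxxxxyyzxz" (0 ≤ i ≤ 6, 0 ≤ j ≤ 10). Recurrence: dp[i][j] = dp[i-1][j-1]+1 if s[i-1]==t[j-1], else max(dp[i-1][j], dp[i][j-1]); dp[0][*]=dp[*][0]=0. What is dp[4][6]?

2

   ''  z  x  x  x  x  y  y  z  x  z
''  0  0  0  0  0  0  0  0  0  0  0
 x  0  0  1  1  1  1  1  1  1  1  1
 y  0  0  1  1  1  1  2  2  2  2  2
 y  0  0  1  1  1  1  2  3  3  3  3
 z  0  1  1  1  1  1  2  3  4  4  4
 y  0  1  1  1  1  1  2  3  4  4  4
 z  0  1  1  1  1  1  2  3  4  4  5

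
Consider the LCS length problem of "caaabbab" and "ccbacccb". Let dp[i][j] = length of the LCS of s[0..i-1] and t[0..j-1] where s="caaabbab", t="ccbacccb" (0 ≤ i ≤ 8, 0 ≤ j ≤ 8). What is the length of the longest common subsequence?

   ''  c  c  b  a  c  c  c  b
''  0  0  0  0  0  0  0  0  0
 c  0  1  1  1  1  1  1  1  1
 a  0  1  1  1  2  2  2  2  2
 a  0  1  1  1  2  2  2  2  2
 a  0  1  1  1  2  2  2  2  2
 b  0  1  1  2  2  2  2  2  3
 b  0  1  1  2  2  2  2  2  3
 a  0  1  1  2  3  3  3  3  3
 b  0  1  1  2  3  3  3  3  4

4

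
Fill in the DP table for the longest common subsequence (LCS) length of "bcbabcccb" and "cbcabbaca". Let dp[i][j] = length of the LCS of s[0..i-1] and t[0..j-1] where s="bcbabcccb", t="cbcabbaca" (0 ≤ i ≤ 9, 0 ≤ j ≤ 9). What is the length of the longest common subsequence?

5

   ''  c  b  c  a  b  b  a  c  a
''  0  0  0  0  0  0  0  0  0  0
 b  0  0  1  1  1  1  1  1  1  1
 c  0  1  1  2  2  2  2  2  2  2
 b  0  1  2  2  2  3  3  3  3  3
 a  0  1  2  2  3  3  3  4  4  4
 b  0  1  2  2  3  4  4  4  4  4
 c  0  1  2  3  3  4  4  4  5  5
 c  0  1  2  3  3  4  4  4  5  5
 c  0  1  2  3  3  4  4  4  5  5
 b  0  1  2  3  3  4  5  5  5  5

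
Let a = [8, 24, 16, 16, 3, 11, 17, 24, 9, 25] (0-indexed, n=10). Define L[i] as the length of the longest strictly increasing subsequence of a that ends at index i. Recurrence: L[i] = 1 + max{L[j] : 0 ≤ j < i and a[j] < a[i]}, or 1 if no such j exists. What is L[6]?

3

   i    0    1    2    3    4    5    6    7    8    9
a[i]    8   24   16   16    3   11   17   24    9   25
L[i]    1    2    2    2    1    2    3    4    2    5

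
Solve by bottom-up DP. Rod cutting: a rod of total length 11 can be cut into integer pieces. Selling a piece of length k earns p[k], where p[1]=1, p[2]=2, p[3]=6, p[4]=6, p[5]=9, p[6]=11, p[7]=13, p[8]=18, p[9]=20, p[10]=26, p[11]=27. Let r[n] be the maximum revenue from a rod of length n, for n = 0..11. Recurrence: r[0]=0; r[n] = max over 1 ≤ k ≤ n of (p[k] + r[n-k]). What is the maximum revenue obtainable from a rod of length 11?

   n    0    1    2    3    4    5    6    7    8    9   10   11
r[n]    0    1    2    6    7    9   12   13   18   20   26   27

27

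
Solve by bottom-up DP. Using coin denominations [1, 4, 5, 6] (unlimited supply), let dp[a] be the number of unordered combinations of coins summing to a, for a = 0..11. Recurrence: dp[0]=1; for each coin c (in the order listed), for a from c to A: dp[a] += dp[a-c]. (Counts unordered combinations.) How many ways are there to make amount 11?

9

after  coin     0     1     2     3     4     5     6     7     8     9    10    11
          1     1     1     1     1     1     1     1     1     1     1     1     1
          4     1     1     1     1     2     2     2     2     3     3     3     3
          5     1     1     1     1     2     3     3     3     4     5     6     6
          6     1     1     1     1     2     3     4     4     5     6     8     9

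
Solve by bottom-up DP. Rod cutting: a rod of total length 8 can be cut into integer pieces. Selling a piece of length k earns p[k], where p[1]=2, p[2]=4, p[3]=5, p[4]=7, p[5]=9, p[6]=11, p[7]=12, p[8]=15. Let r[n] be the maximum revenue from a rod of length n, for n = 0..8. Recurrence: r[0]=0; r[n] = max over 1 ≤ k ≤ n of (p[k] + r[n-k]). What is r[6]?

12

   n    0    1    2    3    4    5    6    7    8
r[n]    0    2    4    6    8   10   12   14   16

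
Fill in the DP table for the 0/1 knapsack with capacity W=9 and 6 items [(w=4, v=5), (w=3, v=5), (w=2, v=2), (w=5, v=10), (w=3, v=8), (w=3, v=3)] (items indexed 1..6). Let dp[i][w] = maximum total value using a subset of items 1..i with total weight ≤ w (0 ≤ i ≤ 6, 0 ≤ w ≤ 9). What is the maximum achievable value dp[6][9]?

i\w   0   1   2   3   4   5   6   7   8   9
  0   0   0   0   0   0   0   0   0   0   0
  1   0   0   0   0   5   5   5   5   5   5
  2   0   0   0   5   5   5   5  10  10  10
  3   0   0   2   5   5   7   7  10  10  12
  4   0   0   2   5   5  10  10  12  15  15
  5   0   0   2   8   8  10  13  13  18  18
  6   0   0   2   8   8  10  13  13  18  18

18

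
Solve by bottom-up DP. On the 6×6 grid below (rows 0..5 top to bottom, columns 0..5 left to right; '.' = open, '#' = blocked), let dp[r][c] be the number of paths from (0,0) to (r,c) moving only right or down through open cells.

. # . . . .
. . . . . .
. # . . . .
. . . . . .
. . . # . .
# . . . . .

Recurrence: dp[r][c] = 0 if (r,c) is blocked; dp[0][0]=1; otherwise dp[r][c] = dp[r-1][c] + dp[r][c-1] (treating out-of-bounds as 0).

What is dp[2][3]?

2

r\c   0   1   2   3   4   5
  0   1   0   0   0   0   0
  1   1   1   1   1   1   1
  2   1   0   1   2   3   4
  3   1   1   2   4   7  11
  4   1   2   4   0   7  18
  5   0   2   6   6  13  31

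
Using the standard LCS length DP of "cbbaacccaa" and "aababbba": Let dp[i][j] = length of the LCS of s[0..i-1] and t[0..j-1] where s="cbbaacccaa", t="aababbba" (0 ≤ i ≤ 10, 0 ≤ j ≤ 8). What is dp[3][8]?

   ''  a  a  b  a  b  b  b  a
''  0  0  0  0  0  0  0  0  0
 c  0  0  0  0  0  0  0  0  0
 b  0  0  0  1  1  1  1  1  1
 b  0  0  0  1  1  2  2  2  2
 a  0  1  1  1  2  2  2  2  3
 a  0  1  2  2  2  2  2  2  3
 c  0  1  2  2  2  2  2  2  3
 c  0  1  2  2  2  2  2  2  3
 c  0  1  2  2  2  2  2  2  3
 a  0  1  2  2  3  3  3  3  3
 a  0  1  2  2  3  3  3  3  4

2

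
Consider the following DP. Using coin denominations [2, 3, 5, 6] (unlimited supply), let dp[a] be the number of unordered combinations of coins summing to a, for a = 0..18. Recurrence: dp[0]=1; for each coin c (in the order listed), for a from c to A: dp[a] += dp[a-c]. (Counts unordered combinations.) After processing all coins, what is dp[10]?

5

after  coin     0     1     2     3     4     5     6     7     8     9    10    11    12    13    14    15    16    17    18
          2     1     0     1     0     1     0     1     0     1     0     1     0     1     0     1     0     1     0     1
          3     1     0     1     1     1     1     2     1     2     2     2     2     3     2     3     3     3     3     4
          5     1     0     1     1     1     2     2     2     3     3     4     4     5     5     6     7     7     8     9
          6     1     0     1     1     1     2     3     2     4     4     5     6     8     7    10    11    12    14    17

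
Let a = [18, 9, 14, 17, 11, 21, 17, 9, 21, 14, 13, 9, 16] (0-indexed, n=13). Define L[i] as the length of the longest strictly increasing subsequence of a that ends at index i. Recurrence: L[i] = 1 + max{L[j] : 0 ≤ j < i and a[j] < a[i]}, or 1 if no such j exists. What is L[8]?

4

   i    0    1    2    3    4    5    6    7    8    9   10   11   12
a[i]   18    9   14   17   11   21   17    9   21   14   13    9   16
L[i]    1    1    2    3    2    4    3    1    4    3    3    1    4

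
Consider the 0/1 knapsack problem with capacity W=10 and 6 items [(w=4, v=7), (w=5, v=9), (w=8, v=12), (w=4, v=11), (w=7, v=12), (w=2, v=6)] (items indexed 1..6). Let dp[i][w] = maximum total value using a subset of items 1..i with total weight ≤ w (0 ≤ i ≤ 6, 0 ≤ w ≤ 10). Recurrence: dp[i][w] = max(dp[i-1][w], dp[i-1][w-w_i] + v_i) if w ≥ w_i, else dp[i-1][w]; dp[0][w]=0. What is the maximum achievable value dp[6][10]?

i\w   0   1   2   3   4   5   6   7   8   9  10
  0   0   0   0   0   0   0   0   0   0   0   0
  1   0   0   0   0   7   7   7   7   7   7   7
  2   0   0   0   0   7   9   9   9   9  16  16
  3   0   0   0   0   7   9   9   9  12  16  16
  4   0   0   0   0  11  11  11  11  18  20  20
  5   0   0   0   0  11  11  11  12  18  20  20
  6   0   0   6   6  11  11  17  17  18  20  24

24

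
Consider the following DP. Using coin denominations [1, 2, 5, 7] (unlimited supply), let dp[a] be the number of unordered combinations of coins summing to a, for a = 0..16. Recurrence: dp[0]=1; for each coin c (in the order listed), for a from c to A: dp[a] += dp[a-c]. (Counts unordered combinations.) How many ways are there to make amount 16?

30

after  coin     0     1     2     3     4     5     6     7     8     9    10    11    12    13    14    15    16
          1     1     1     1     1     1     1     1     1     1     1     1     1     1     1     1     1     1
          2     1     1     2     2     3     3     4     4     5     5     6     6     7     7     8     8     9
          5     1     1     2     2     3     4     5     6     7     8    10    11    13    14    16    18    20
          7     1     1     2     2     3     4     5     7     8    10    12    14    17    19    23    26    30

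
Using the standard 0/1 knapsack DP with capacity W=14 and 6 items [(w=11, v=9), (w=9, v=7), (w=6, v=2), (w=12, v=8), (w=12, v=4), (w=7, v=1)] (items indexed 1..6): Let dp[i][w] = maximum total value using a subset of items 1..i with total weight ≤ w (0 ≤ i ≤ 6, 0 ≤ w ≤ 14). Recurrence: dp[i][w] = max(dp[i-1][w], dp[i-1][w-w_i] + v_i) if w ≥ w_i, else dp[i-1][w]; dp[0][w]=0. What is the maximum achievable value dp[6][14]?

9

i\w   0   1   2   3   4   5   6   7   8   9  10  11  12  13  14
  0   0   0   0   0   0   0   0   0   0   0   0   0   0   0   0
  1   0   0   0   0   0   0   0   0   0   0   0   9   9   9   9
  2   0   0   0   0   0   0   0   0   0   7   7   9   9   9   9
  3   0   0   0   0   0   0   2   2   2   7   7   9   9   9   9
  4   0   0   0   0   0   0   2   2   2   7   7   9   9   9   9
  5   0   0   0   0   0   0   2   2   2   7   7   9   9   9   9
  6   0   0   0   0   0   0   2   2   2   7   7   9   9   9   9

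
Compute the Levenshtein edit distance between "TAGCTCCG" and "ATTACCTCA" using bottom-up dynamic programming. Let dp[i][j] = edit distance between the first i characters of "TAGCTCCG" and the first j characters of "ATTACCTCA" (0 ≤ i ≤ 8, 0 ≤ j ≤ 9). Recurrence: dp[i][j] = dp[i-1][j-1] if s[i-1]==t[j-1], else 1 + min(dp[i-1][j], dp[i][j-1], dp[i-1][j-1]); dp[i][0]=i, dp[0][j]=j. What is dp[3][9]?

7

   ''  A  T  T  A  C  C  T  C  A
''  0  1  2  3  4  5  6  7  8  9
 T  1  1  1  2  3  4  5  6  7  8
 A  2  1  2  2  2  3  4  5  6  7
 G  3  2  2  3  3  3  4  5  6  7
 C  4  3  3  3  4  3  3  4  5  6
 T  5  4  3  3  4  4  4  3  4  5
 C  6  5  4  4  4  4  4  4  3  4
 C  7  6  5  5  5  4  4  5  4  4
 G  8  7  6  6  6  5  5  5  5  5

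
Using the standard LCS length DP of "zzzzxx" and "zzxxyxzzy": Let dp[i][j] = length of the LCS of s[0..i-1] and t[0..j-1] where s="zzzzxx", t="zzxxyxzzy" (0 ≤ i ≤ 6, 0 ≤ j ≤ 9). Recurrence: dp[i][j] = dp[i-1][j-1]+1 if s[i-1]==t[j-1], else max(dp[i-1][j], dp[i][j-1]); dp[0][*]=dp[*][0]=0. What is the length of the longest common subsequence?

4

   ''  z  z  x  x  y  x  z  z  y
''  0  0  0  0  0  0  0  0  0  0
 z  0  1  1  1  1  1  1  1  1  1
 z  0  1  2  2  2  2  2  2  2  2
 z  0  1  2  2  2  2  2  3  3  3
 z  0  1  2  2  2  2  2  3  4  4
 x  0  1  2  3  3  3  3  3  4  4
 x  0  1  2  3  4  4  4  4  4  4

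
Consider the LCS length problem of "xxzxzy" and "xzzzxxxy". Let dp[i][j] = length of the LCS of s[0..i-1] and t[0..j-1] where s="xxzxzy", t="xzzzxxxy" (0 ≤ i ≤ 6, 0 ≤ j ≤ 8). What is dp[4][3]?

2

   ''  x  z  z  z  x  x  x  y
''  0  0  0  0  0  0  0  0  0
 x  0  1  1  1  1  1  1  1  1
 x  0  1  1  1  1  2  2  2  2
 z  0  1  2  2  2  2  2  2  2
 x  0  1  2  2  2  3  3  3  3
 z  0  1  2  3  3  3  3  3  3
 y  0  1  2  3  3  3  3  3  4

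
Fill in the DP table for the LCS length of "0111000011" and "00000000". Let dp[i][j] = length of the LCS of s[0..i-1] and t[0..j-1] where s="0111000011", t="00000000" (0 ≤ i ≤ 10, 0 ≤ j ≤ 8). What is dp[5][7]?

   ''  0  0  0  0  0  0  0  0
''  0  0  0  0  0  0  0  0  0
 0  0  1  1  1  1  1  1  1  1
 1  0  1  1  1  1  1  1  1  1
 1  0  1  1  1  1  1  1  1  1
 1  0  1  1  1  1  1  1  1  1
 0  0  1  2  2  2  2  2  2  2
 0  0  1  2  3  3  3  3  3  3
 0  0  1  2  3  4  4  4  4  4
 0  0  1  2  3  4  5  5  5  5
 1  0  1  2  3  4  5  5  5  5
 1  0  1  2  3  4  5  5  5  5

2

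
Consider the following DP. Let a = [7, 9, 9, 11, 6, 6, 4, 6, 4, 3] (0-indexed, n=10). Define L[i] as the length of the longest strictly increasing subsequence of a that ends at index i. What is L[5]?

1

   i    0    1    2    3    4    5    6    7    8    9
a[i]    7    9    9   11    6    6    4    6    4    3
L[i]    1    2    2    3    1    1    1    2    1    1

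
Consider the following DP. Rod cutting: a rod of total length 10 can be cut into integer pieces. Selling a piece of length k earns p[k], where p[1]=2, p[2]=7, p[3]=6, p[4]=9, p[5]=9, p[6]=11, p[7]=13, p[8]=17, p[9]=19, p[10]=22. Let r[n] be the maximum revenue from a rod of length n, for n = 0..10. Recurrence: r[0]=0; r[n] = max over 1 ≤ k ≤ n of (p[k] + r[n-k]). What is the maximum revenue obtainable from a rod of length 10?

   n    0    1    2    3    4    5    6    7    8    9   10
r[n]    0    2    7    9   14   16   21   23   28   30   35

35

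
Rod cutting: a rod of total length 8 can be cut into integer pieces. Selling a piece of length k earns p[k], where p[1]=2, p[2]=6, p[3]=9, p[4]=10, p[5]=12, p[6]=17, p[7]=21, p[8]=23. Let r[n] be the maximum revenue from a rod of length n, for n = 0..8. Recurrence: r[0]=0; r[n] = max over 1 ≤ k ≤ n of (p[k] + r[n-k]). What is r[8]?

24

   n    0    1    2    3    4    5    6    7    8
r[n]    0    2    6    9   12   15   18   21   24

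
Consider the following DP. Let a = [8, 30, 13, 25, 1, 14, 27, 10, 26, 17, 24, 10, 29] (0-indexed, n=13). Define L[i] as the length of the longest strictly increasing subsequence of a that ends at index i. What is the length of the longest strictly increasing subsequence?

6

   i    0    1    2    3    4    5    6    7    8    9   10   11   12
a[i]    8   30   13   25    1   14   27   10   26   17   24   10   29
L[i]    1    2    2    3    1    3    4    2    4    4    5    2    6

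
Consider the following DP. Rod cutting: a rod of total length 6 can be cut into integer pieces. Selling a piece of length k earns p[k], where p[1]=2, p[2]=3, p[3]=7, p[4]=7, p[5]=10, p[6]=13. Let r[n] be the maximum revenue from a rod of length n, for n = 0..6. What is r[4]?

9

   n    0    1    2    3    4    5    6
r[n]    0    2    4    7    9   11   14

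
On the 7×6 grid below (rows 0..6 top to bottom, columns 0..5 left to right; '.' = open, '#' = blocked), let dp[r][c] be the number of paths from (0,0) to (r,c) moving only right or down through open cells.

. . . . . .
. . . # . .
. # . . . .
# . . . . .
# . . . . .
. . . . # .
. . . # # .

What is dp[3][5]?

16

r\c   0   1   2   3   4   5
  0   1   1   1   1   1   1
  1   1   2   3   0   1   2
  2   1   0   3   3   4   6
  3   0   0   3   6  10  16
  4   0   0   3   9  19  35
  5   0   0   3  12   0  35
  6   0   0   3   0   0  35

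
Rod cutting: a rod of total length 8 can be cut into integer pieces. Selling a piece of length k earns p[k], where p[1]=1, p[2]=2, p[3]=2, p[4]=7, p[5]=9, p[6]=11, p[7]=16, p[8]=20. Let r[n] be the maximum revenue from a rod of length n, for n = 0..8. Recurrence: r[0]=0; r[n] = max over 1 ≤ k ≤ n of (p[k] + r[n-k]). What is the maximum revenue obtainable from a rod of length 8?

   n    0    1    2    3    4    5    6    7    8
r[n]    0    1    2    3    7    9   11   16   20

20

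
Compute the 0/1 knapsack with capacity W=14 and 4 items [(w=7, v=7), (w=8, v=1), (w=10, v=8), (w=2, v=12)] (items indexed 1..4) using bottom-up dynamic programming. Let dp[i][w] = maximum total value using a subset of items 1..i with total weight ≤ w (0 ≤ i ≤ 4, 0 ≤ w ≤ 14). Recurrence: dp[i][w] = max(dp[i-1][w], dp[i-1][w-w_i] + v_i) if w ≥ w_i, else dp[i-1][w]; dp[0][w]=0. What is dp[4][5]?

12

i\w   0   1   2   3   4   5   6   7   8   9  10  11  12  13  14
  0   0   0   0   0   0   0   0   0   0   0   0   0   0   0   0
  1   0   0   0   0   0   0   0   7   7   7   7   7   7   7   7
  2   0   0   0   0   0   0   0   7   7   7   7   7   7   7   7
  3   0   0   0   0   0   0   0   7   7   7   8   8   8   8   8
  4   0   0  12  12  12  12  12  12  12  19  19  19  20  20  20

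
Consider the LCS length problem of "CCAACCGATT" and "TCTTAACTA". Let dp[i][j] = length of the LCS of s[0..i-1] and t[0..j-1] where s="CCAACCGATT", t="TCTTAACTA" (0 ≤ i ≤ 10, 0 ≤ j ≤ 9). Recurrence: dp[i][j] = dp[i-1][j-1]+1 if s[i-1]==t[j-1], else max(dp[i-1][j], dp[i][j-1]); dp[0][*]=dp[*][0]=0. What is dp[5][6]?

3

   ''  T  C  T  T  A  A  C  T  A
''  0  0  0  0  0  0  0  0  0  0
 C  0  0  1  1  1  1  1  1  1  1
 C  0  0  1  1  1  1  1  2  2  2
 A  0  0  1  1  1  2  2  2  2  3
 A  0  0  1  1  1  2  3  3  3  3
 C  0  0  1  1  1  2  3  4  4  4
 C  0  0  1  1  1  2  3  4  4  4
 G  0  0  1  1  1  2  3  4  4  4
 A  0  0  1  1  1  2  3  4  4  5
 T  0  1  1  2  2  2  3  4  5  5
 T  0  1  1  2  3  3  3  4  5  5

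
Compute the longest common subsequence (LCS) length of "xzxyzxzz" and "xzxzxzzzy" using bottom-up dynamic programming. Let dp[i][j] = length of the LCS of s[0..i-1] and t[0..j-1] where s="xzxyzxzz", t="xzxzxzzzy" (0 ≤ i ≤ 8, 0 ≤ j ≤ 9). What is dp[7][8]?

   ''  x  z  x  z  x  z  z  z  y
''  0  0  0  0  0  0  0  0  0  0
 x  0  1  1  1  1  1  1  1  1  1
 z  0  1  2  2  2  2  2  2  2  2
 x  0  1  2  3  3  3  3  3  3  3
 y  0  1  2  3  3  3  3  3  3  4
 z  0  1  2  3  4  4  4  4  4  4
 x  0  1  2  3  4  5  5  5  5  5
 z  0  1  2  3  4  5  6  6  6  6
 z  0  1  2  3  4  5  6  7  7  7

6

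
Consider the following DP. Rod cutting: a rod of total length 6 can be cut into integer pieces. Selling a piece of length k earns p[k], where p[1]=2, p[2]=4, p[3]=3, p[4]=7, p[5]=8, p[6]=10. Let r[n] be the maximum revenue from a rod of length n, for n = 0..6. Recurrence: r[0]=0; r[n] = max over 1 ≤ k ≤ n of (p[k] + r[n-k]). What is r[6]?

12

   n    0    1    2    3    4    5    6
r[n]    0    2    4    6    8   10   12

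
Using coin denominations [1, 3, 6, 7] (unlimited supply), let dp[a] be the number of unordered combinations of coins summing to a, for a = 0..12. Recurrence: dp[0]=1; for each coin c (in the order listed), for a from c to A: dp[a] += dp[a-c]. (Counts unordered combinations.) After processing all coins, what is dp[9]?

7

after  coin     0     1     2     3     4     5     6     7     8     9    10    11    12
          1     1     1     1     1     1     1     1     1     1     1     1     1     1
          3     1     1     1     2     2     2     3     3     3     4     4     4     5
          6     1     1     1     2     2     2     4     4     4     6     6     6     9
          7     1     1     1     2     2     2     4     5     5     7     8     8    11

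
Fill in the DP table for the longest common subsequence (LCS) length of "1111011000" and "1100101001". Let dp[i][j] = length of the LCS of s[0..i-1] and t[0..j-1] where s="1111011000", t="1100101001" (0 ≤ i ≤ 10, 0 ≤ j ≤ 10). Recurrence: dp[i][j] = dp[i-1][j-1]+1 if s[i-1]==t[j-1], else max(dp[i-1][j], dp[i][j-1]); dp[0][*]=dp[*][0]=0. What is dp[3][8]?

   ''  1  1  0  0  1  0  1  0  0  1
''  0  0  0  0  0  0  0  0  0  0  0
 1  0  1  1  1  1  1  1  1  1  1  1
 1  0  1  2  2  2  2  2  2  2  2  2
 1  0  1  2  2  2  3  3  3  3  3  3
 1  0  1  2  2  2  3  3  4  4  4  4
 0  0  1  2  3  3  3  4  4  5  5  5
 1  0  1  2  3  3  4  4  5  5  5  6
 1  0  1  2  3  3  4  4  5  5  5  6
 0  0  1  2  3  4  4  5  5  6  6  6
 0  0  1  2  3  4  4  5  5  6  7  7
 0  0  1  2  3  4  4  5  5  6  7  7

3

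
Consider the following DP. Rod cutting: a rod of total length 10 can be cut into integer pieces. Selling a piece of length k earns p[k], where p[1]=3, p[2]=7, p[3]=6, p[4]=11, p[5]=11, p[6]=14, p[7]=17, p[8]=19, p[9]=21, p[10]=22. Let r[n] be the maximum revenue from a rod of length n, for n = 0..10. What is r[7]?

   n    0    1    2    3    4    5    6    7    8    9   10
r[n]    0    3    7   10   14   17   21   24   28   31   35

24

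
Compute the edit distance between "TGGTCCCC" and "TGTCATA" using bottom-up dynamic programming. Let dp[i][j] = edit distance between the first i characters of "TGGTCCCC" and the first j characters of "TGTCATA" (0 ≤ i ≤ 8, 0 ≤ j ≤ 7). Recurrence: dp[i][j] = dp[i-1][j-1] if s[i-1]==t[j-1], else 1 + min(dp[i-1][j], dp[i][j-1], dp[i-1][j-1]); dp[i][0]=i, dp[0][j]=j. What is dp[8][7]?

   ''  T  G  T  C  A  T  A
''  0  1  2  3  4  5  6  7
 T  1  0  1  2  3  4  5  6
 G  2  1  0  1  2  3  4  5
 G  3  2  1  1  2  3  4  5
 T  4  3  2  1  2  3  3  4
 C  5  4  3  2  1  2  3  4
 C  6  5  4  3  2  2  3  4
 C  7  6  5  4  3  3  3  4
 C  8  7  6  5  4  4  4  4

4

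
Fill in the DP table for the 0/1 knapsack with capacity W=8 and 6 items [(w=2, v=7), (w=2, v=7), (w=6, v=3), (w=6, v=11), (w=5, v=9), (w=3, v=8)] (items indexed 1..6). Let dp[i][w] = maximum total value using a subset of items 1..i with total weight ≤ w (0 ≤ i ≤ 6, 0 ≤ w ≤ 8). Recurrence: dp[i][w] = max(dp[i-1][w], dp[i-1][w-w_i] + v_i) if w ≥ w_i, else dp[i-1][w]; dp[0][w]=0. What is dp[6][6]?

15

i\w   0   1   2   3   4   5   6   7   8
  0   0   0   0   0   0   0   0   0   0
  1   0   0   7   7   7   7   7   7   7
  2   0   0   7   7  14  14  14  14  14
  3   0   0   7   7  14  14  14  14  14
  4   0   0   7   7  14  14  14  14  18
  5   0   0   7   7  14  14  14  16  18
  6   0   0   7   8  14  15  15  22  22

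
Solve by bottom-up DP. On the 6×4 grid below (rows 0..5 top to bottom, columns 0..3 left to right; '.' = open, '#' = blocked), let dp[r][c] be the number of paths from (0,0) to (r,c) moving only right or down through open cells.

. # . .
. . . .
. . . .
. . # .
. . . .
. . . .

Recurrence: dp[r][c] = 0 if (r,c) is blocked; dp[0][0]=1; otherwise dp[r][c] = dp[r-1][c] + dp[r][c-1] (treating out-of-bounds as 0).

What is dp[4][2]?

4

r\c   0   1   2   3
  0   1   0   0   0
  1   1   1   1   1
  2   1   2   3   4
  3   1   3   0   4
  4   1   4   4   8
  5   1   5   9  17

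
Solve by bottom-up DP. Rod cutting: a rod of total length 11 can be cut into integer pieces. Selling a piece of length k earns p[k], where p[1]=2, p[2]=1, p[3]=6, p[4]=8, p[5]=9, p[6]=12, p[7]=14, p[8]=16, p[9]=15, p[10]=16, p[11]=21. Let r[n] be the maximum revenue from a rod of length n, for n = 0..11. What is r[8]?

   n    0    1    2    3    4    5    6    7    8    9   10   11
r[n]    0    2    4    6    8   10   12   14   16   18   20   22

16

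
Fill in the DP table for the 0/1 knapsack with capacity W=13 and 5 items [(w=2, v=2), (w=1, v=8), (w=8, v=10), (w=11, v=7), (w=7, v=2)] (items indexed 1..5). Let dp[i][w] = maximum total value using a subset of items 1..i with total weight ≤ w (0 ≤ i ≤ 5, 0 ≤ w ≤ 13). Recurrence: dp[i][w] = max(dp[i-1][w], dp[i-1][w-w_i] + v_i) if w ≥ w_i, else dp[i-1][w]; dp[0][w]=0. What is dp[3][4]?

10

i\w   0   1   2   3   4   5   6   7   8   9  10  11  12  13
  0   0   0   0   0   0   0   0   0   0   0   0   0   0   0
  1   0   0   2   2   2   2   2   2   2   2   2   2   2   2
  2   0   8   8  10  10  10  10  10  10  10  10  10  10  10
  3   0   8   8  10  10  10  10  10  10  18  18  20  20  20
  4   0   8   8  10  10  10  10  10  10  18  18  20  20  20
  5   0   8   8  10  10  10  10  10  10  18  18  20  20  20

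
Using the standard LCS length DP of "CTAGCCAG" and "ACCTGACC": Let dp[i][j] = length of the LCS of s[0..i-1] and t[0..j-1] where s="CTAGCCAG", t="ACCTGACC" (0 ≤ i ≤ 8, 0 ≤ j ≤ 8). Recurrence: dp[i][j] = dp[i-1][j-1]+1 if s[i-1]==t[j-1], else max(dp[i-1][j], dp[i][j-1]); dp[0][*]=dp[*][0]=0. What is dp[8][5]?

   ''  A  C  C  T  G  A  C  C
''  0  0  0  0  0  0  0  0  0
 C  0  0  1  1  1  1  1  1  1
 T  0  0  1  1  2  2  2  2  2
 A  0  1  1  1  2  2  3  3  3
 G  0  1  1  1  2  3  3  3  3
 C  0  1  2  2  2  3  3  4  4
 C  0  1  2  3  3  3  3  4  5
 A  0  1  2  3  3  3  4  4  5
 G  0  1  2  3  3  4  4  4  5

4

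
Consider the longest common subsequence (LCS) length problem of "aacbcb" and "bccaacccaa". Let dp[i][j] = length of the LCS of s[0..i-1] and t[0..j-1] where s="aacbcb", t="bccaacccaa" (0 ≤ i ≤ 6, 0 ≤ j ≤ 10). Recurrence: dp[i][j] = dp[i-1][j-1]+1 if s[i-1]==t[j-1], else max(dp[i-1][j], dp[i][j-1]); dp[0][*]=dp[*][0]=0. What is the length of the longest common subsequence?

4

   ''  b  c  c  a  a  c  c  c  a  a
''  0  0  0  0  0  0  0  0  0  0  0
 a  0  0  0  0  1  1  1  1  1  1  1
 a  0  0  0  0  1  2  2  2  2  2  2
 c  0  0  1  1  1  2  3  3  3  3  3
 b  0  1  1  1  1  2  3  3  3  3  3
 c  0  1  2  2  2  2  3  4  4  4  4
 b  0  1  2  2  2  2  3  4  4  4  4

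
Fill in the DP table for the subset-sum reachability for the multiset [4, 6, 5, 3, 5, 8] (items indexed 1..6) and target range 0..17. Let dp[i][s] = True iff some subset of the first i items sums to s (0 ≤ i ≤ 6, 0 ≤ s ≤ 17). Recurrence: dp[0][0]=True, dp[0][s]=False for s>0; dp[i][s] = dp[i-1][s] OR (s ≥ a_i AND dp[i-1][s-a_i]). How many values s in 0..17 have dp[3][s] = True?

i\s   0   1   2   3   4   5   6   7   8   9  10  11  12  13  14  15  16  17
  0   T   F   F   F   F   F   F   F   F   F   F   F   F   F   F   F   F   F
  1   T   F   F   F   T   F   F   F   F   F   F   F   F   F   F   F   F   F
  2   T   F   F   F   T   F   T   F   F   F   T   F   F   F   F   F   F   F
  3   T   F   F   F   T   T   T   F   F   T   T   T   F   F   F   T   F   F
  4   T   F   F   T   T   T   T   T   T   T   T   T   T   T   T   T   F   F
  5   T   F   F   T   T   T   T   T   T   T   T   T   T   T   T   T   T   T
  6   T   F   F   T   T   T   T   T   T   T   T   T   T   T   T   T   T   T

8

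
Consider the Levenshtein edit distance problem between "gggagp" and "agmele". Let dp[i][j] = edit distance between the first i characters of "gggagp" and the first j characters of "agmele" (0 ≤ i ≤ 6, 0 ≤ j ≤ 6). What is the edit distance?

5

   ''  a  g  m  e  l  e
''  0  1  2  3  4  5  6
 g  1  1  1  2  3  4  5
 g  2  2  1  2  3  4  5
 g  3  3  2  2  3  4  5
 a  4  3  3  3  3  4  5
 g  5  4  3  4  4  4  5
 p  6  5  4  4  5  5  5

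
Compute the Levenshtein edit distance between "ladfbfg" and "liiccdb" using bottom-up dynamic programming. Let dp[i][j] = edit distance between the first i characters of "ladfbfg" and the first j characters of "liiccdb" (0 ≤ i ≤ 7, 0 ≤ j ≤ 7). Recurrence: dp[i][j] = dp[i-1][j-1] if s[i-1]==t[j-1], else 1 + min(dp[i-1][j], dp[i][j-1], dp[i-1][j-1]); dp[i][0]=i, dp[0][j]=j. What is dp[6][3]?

   ''  l  i  i  c  c  d  b
''  0  1  2  3  4  5  6  7
 l  1  0  1  2  3  4  5  6
 a  2  1  1  2  3  4  5  6
 d  3  2  2  2  3  4  4  5
 f  4  3  3  3  3  4  5  5
 b  5  4  4  4  4  4  5  5
 f  6  5  5  5  5  5  5  6
 g  7  6  6  6  6  6  6  6

5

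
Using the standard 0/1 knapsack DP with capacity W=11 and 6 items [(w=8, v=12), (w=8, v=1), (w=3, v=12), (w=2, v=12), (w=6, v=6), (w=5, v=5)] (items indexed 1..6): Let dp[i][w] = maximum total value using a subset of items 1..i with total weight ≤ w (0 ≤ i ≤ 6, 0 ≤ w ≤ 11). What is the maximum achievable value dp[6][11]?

i\w   0   1   2   3   4   5   6   7   8   9  10  11
  0   0   0   0   0   0   0   0   0   0   0   0   0
  1   0   0   0   0   0   0   0   0  12  12  12  12
  2   0   0   0   0   0   0   0   0  12  12  12  12
  3   0   0   0  12  12  12  12  12  12  12  12  24
  4   0   0  12  12  12  24  24  24  24  24  24  24
  5   0   0  12  12  12  24  24  24  24  24  24  30
  6   0   0  12  12  12  24  24  24  24  24  29  30

30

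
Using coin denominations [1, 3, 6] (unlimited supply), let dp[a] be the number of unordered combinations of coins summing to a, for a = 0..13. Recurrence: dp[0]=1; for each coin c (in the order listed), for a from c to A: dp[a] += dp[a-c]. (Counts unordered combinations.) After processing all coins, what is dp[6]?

4

after  coin     0     1     2     3     4     5     6     7     8     9    10    11    12    13
          1     1     1     1     1     1     1     1     1     1     1     1     1     1     1
          3     1     1     1     2     2     2     3     3     3     4     4     4     5     5
          6     1     1     1     2     2     2     4     4     4     6     6     6     9     9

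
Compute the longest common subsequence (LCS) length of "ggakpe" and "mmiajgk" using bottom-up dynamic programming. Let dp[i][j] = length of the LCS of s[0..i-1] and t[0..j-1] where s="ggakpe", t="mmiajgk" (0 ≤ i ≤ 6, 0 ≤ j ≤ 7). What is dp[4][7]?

2

   ''  m  m  i  a  j  g  k
''  0  0  0  0  0  0  0  0
 g  0  0  0  0  0  0  1  1
 g  0  0  0  0  0  0  1  1
 a  0  0  0  0  1  1  1  1
 k  0  0  0  0  1  1  1  2
 p  0  0  0  0  1  1  1  2
 e  0  0  0  0  1  1  1  2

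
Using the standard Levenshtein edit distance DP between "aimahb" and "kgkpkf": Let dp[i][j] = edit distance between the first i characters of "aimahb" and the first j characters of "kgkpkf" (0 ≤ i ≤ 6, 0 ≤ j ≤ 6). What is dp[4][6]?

6

   ''  k  g  k  p  k  f
''  0  1  2  3  4  5  6
 a  1  1  2  3  4  5  6
 i  2  2  2  3  4  5  6
 m  3  3  3  3  4  5  6
 a  4  4  4  4  4  5  6
 h  5  5  5  5  5  5  6
 b  6  6  6  6  6  6  6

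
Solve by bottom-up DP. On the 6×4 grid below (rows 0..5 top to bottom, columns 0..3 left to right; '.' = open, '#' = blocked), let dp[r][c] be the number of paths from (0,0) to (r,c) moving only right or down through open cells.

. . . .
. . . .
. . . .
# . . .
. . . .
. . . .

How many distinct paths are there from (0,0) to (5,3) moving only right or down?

r\c   0   1   2   3
  0   1   1   1   1
  1   1   2   3   4
  2   1   3   6  10
  3   0   3   9  19
  4   0   3  12  31
  5   0   3  15  46

46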